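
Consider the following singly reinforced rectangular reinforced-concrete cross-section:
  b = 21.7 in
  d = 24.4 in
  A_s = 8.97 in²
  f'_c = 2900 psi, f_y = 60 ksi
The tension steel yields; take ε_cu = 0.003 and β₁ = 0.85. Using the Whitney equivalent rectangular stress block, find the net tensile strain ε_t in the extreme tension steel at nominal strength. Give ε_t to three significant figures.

ε_t ≈ 0.00318

a = A_s f_y/(0.85 f'_c b) = 10.062 in.
β₁ = 0.85, so c = a/β₁ = 10.062/0.85 = 11.838 in.
From the linear strain diagram with ε_cu = 0.003: ε_t = 0.003 (d − c)/c = 0.003 × (24.4 − 11.838)/11.838 = 0.00318.
ε_t < 0.004 — the section is over-reinforced for flexure under ACI limits.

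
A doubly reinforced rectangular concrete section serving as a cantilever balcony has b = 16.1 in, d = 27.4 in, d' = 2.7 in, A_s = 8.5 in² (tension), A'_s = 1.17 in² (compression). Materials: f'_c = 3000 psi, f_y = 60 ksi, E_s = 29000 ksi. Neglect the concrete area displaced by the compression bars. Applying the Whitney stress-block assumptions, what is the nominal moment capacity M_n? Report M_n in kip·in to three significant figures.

Assume both steels yield.
a = (A_s − A'_s) f_y/(0.85 f'_c b) = (8.5 − 1.17) × 60/(0.85 × 3 × 16.1) = 10.712 in.
c = a/β₁ = 10.712/0.85 = 12.602 in; ε'_s = 0.003(c − d')/c = 0.0024 ≥ ε_y = 0.0021, so the compression steel yields.
M_n = (A_s − A'_s) f_y (d − a/2) + A'_s f_y (d − d') = 439.8 × (27.4 − 5.356) + 70.2 × (27.4 − 2.7) = 9695.0 + 1733.9 = 11428.9 kip·in.

M_n ≈ 11400 kip·in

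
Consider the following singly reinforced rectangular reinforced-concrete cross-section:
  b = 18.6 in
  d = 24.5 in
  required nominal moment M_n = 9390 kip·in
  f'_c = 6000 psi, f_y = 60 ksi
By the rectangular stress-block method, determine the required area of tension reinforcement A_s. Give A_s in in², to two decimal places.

A_s ≈ 7.02 in²

From M_n = 0.85 f'_c a b (d − a/2):
a = d − √(d² − 2M_n/(0.85 f'_c b)) = 24.5 − √(24.5² − 2 × 9390/(0.85 × 6 × 18.6)) = 4.443 in.
A_s = 0.85 f'_c a b / f_y = 0.85 × 6 × 4.443 × 18.6 / 60 = 7.024 in².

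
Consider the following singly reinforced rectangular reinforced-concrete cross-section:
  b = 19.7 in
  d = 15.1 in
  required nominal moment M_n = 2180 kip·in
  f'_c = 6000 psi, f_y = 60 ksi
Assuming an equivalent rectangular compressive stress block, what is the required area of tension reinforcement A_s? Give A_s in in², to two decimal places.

From M_n = 0.85 f'_c a b (d − a/2):
a = d − √(d² − 2M_n/(0.85 f'_c b)) = 15.1 − √(15.1² − 2 × 2180/(0.85 × 6 × 19.7)) = 1.513 in.
A_s = 0.85 f'_c a b / f_y = 0.85 × 6 × 1.513 × 19.7 / 60 = 2.534 in².

A_s ≈ 2.53 in²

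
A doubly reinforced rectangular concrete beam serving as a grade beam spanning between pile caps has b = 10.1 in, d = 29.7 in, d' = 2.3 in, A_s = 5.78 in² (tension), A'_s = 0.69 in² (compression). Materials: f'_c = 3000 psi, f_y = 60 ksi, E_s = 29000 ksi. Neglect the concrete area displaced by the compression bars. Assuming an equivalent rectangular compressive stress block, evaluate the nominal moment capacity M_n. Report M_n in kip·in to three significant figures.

Assume both steels yield.
a = (A_s − A'_s) f_y/(0.85 f'_c b) = (5.78 − 0.69) × 60/(0.85 × 3 × 10.1) = 11.858 in.
c = a/β₁ = 11.858/0.85 = 13.951 in; ε'_s = 0.003(c − d')/c = 0.0025 ≥ ε_y = 0.0021, so the compression steel yields.
M_n = (A_s − A'_s) f_y (d − a/2) + A'_s f_y (d − d') = 305.4 × (29.7 − 5.929) + 41.4 × (29.7 − 2.3) = 7259.7 + 1134.4 = 8394.1 kip·in.

M_n ≈ 8390 kip·in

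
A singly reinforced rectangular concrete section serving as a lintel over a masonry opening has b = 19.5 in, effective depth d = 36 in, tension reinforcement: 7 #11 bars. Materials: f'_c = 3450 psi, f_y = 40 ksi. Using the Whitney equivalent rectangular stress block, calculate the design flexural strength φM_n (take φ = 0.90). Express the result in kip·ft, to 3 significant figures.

A_s = 7 × 1.56 = 10.92 in².
T = A_s f_y = 10.92 × 40 = 436.8 kips.
a = T/(0.85 f'_c b) = 436.8/(0.85 × 3.45 × 19.5) = 7.639 in.
M_n = T(d − a/2) = 436.8 × (36 − 3.8195) = 14056.4 kip·in = 14056.4/12 = 1171.37 kip·ft.
φM_n = 0.90 × 1171.37 = 1054.23 kip·ft.

φM_n ≈ 1050 kip·ft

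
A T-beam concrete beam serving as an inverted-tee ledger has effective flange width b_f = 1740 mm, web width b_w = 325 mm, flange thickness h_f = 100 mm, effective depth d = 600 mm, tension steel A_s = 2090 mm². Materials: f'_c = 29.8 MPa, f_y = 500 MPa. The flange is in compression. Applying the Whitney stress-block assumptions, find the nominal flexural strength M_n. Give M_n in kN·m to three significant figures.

Tension: T = A_s f_y = 2090 × 500 = 1045000 N.
Try a within the flange: a = T/(0.85 f'_c b_f) = 1045000/(0.85 × 29.8 × 1740) = 23.71 mm.
Since a = 23.71 ≤ h_f = 100 mm, the stress block lies entirely in the flange; analyse as a rectangular beam of width b_f.
M_n = T(d − a/2) = 1045000 × (600 − 11.855) = 614.61 × 10⁶ N·mm.
M_n = 614.61 kN·m.

M_n ≈ 615 kN·m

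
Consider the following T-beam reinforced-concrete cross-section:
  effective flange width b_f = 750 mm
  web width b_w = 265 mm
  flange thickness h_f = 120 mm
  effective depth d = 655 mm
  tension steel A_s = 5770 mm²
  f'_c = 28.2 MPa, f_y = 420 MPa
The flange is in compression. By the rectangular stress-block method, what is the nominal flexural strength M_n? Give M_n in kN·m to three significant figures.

M_n ≈ 1420 kN·m

Tension: T = A_s f_y = 5770 × 420 = 2423400 N.
Try a within the flange: a = T/(0.85 f'_c b_f) = 2423400/(0.85 × 28.2 × 750) = 134.80 mm.
a = 134.80 > h_f = 120 mm: the block extends into the web. Split into flange-overhang and web parts.
C_f = 0.85 f'_c (b_f − b_w) h_f = 0.85 × 28.2 × (750 − 265) × 120 = 1395054 N.
Remaining web compression depth: a_w = (T − C_f)/(0.85 f'_c b_w) = (2423400 − 1395054)/(0.85 × 28.2 × 265) = 161.89 mm.
M_n = C_f(d − h_f/2) + (T − C_f)(d − a_w/2) = 1395054 × (655 − 60) + 1028346 × (655 − 80.945) = 830.06 + 590.33 = 1420.39 × 10⁶ N·mm.
M_n = 1420.39 kN·m.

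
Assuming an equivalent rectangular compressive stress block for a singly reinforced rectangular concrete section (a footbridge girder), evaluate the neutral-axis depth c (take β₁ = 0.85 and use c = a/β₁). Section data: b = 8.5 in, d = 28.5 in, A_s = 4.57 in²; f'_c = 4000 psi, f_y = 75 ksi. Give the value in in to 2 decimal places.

c ≈ 13.95 in

T = A_s f_y = 4.57 × 75 = 342.75 kips.
a = T/(0.85 f'_c b) = 342.75/(0.85 × 4 × 8.5) = 11.8599 in.
With β₁ = 0.85, c = a/β₁ = 11.8599/0.85 = 13.95 in.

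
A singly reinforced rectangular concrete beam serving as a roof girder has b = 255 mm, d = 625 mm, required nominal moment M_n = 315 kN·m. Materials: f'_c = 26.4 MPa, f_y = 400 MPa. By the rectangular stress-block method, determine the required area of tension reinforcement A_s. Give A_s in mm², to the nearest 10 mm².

A_s ≈ 1360 mm²

With M_n = 0.85 f'_c a b (d − a/2), solve the quadratic for a:
a = d − √(d² − 2M_n/(0.85 f'_c b)) = 625 − √(625² − 2 × 315×10⁶/(0.85 × 26.4 × 255)) = 95.35 mm.
A_s = 0.85 f'_c a b / f_y = 0.85 × 26.4 × 95.35 × 255 / 400 = 1364.0 mm².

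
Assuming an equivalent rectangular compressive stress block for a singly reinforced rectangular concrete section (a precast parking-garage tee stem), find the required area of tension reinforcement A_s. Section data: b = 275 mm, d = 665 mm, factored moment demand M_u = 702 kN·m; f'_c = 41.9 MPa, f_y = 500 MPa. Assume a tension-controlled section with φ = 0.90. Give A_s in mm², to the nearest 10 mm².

M_n = M_u/φ = 702/0.90 = 780 kN·m.
With M_n = 0.85 f'_c a b (d − a/2), solve the quadratic for a:
a = d − √(d² − 2M_n/(0.85 f'_c b)) = 665 − √(665² − 2 × 780×10⁶/(0.85 × 41.9 × 275)) = 133.07 mm.
A_s = 0.85 f'_c a b / f_y = 0.85 × 41.9 × 133.07 × 275 / 500 = 2606.6 mm².

A_s ≈ 2610 mm²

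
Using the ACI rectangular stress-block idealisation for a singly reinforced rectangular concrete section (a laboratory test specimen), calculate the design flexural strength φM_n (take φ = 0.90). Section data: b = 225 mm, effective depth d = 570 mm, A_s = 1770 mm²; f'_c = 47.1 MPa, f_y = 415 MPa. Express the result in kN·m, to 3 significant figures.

T = A_s f_y = 1770 × 415 = 734550 N = 734.55 kN.
From C = T: a = T/(0.85 f'_c b) = 734550/(0.85 × 47.1 × 225) = 81.55 mm.
M_n = T(d − a/2) = 734.55 kN × (570 − 40.775) mm = 388.74 kN·m.
φM_n = 0.90 × 388.74 = 349.87 kN·m.

φM_n ≈ 350 kN·m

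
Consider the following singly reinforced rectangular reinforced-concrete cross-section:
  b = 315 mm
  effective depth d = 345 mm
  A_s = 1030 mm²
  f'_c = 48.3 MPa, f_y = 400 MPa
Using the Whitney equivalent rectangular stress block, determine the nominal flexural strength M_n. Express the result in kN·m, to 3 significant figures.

T = A_s f_y = 1030 × 400 = 412000 N = 412 kN.
From C = T: a = T/(0.85 f'_c b) = 412000/(0.85 × 48.3 × 315) = 31.86 mm.
M_n = T(d − a/2) = 412 kN × (345 − 15.93) mm = 135.58 kN·m.

M_n ≈ 136 kN·m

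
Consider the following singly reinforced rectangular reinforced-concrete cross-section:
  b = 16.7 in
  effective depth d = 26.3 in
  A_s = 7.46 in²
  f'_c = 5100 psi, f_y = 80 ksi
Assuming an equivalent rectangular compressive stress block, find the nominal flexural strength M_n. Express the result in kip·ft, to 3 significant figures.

T = A_s f_y = 7.46 × 80 = 596.8 kips.
a = T/(0.85 f'_c b) = 596.8/(0.85 × 5.1 × 16.7) = 8.244 in.
M_n = T(d − a/2) = 596.8 × (26.3 − 4.122) = 13235.8 kip·in = 13235.8/12 = 1102.98 kip·ft.

M_n ≈ 1100 kip·ft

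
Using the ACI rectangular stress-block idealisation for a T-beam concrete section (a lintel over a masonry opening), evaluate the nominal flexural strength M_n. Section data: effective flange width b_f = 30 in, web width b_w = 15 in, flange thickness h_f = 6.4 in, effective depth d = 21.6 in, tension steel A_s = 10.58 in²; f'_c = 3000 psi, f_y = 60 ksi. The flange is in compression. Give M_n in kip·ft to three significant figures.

Tension: T = A_s f_y = 10.58 × 60 = 634.8 kips.
Try a within the flange: a = T/(0.85 f'_c b_f) = 634.8/(0.85 × 3 × 30) = 8.298 in.
a = 8.298 > h_f = 6.4 in: the block extends into the web. Split into flange-overhang and web parts.
C_f = 0.85 f'_c (b_f − b_w) h_f = 0.85 × 3 × (30 − 15) × 6.4 = 244.8 kips.
Remaining web compression depth: a_w = (T − C_f)/(0.85 f'_c b_w) = (634.8 − 244.8)/(0.85 × 3 × 15) = 10.196 in.
M_n = C_f(d − h_f/2) + (T − C_f)(d − a_w/2) = 244.8 × (21.6 − 3.2) + 390 × (21.6 − 5.098) = 4504.3 + 6435.8 = 10940.1 kip·in.
M_n = 10940.1/12 = 911.68 kip·ft.

M_n ≈ 912 kip·ft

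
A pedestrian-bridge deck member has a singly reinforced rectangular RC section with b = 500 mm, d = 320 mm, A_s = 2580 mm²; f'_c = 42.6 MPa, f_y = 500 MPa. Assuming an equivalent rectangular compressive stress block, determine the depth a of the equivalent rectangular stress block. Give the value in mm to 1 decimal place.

T = A_s f_y = 2580 × 500 = 1290000 N = 1290 kN.
Setting C = 0.85 f'_c a b equal to T: a = 1290000/(0.85 × 42.6 × 500) = 71.3 mm.

a ≈ 71.3 mm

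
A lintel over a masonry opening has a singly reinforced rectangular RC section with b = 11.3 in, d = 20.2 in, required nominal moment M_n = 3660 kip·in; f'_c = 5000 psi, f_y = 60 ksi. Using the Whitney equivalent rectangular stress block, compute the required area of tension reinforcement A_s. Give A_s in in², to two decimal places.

A_s ≈ 3.37 in²

From M_n = 0.85 f'_c a b (d − a/2):
a = d − √(d² − 2M_n/(0.85 f'_c b)) = 20.2 − √(20.2² − 2 × 3660/(0.85 × 5 × 11.3)) = 4.212 in.
A_s = 0.85 f'_c a b / f_y = 0.85 × 5 × 4.212 × 11.3 / 60 = 3.371 in².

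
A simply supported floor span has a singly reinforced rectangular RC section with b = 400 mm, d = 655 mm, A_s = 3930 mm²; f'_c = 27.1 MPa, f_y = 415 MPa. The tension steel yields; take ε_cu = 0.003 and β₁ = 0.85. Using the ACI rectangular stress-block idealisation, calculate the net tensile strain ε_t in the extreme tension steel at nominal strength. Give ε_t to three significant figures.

ε_t ≈ 0.00644

a = A_s f_y/(0.85 f'_c b) = 177.01 mm.
β₁ = 0.85, so c = a/β₁ = 177.01/0.85 = 208.25 mm.
From the linear strain diagram with ε_cu = 0.003: ε_t = 0.003 (d − c)/c = 0.003 × (655 − 208.25)/208.25 = 0.00644.
Since ε_t ≥ 0.005, the section is tension-controlled.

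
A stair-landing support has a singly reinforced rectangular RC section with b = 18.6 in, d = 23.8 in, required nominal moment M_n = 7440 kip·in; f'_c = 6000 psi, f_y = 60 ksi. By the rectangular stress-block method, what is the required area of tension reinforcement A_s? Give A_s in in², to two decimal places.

A_s ≈ 5.63 in²

From M_n = 0.85 f'_c a b (d − a/2):
a = d − √(d² − 2M_n/(0.85 f'_c b)) = 23.8 − √(23.8² − 2 × 7440/(0.85 × 6 × 18.6)) = 3.562 in.
A_s = 0.85 f'_c a b / f_y = 0.85 × 6 × 3.562 × 18.6 / 60 = 5.632 in².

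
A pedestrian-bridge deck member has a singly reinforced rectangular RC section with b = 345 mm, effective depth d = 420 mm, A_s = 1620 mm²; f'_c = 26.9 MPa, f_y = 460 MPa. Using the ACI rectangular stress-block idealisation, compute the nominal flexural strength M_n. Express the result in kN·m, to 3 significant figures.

T = A_s f_y = 1620 × 460 = 745200 N = 745.2 kN.
From C = T: a = T/(0.85 f'_c b) = 745200/(0.85 × 26.9 × 345) = 94.47 mm.
M_n = T(d − a/2) = 745.2 kN × (420 − 47.235) mm = 277.78 kN·m.

M_n ≈ 278 kN·m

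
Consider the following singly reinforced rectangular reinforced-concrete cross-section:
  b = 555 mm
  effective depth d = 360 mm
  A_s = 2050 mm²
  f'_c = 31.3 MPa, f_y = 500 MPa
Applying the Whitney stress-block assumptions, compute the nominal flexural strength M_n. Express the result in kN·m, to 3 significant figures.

M_n ≈ 333 kN·m

T = A_s f_y = 2050 × 500 = 1025000 N = 1025 kN.
From C = T: a = T/(0.85 f'_c b) = 1025000/(0.85 × 31.3 × 555) = 69.42 mm.
M_n = T(d − a/2) = 1025 kN × (360 − 34.71) mm = 333.42 kN·m.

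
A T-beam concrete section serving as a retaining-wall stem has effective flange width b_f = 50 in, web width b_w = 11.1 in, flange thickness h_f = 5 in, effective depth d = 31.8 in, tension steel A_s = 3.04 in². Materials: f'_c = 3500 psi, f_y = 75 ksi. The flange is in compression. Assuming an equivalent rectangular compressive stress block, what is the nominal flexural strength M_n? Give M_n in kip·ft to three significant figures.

Tension: T = A_s f_y = 3.04 × 75 = 228 kips.
Try a within the flange: a = T/(0.85 f'_c b_f) = 228/(0.85 × 3.5 × 50) = 1.533 in.
Since a = 1.533 ≤ h_f = 5 in, the stress block lies entirely in the flange; analyse as a rectangular beam of width b_f.
M_n = T(d − a/2) = 228 × (31.8 − 0.7665) = 7075.6 kip·in.
M_n = 7075.6/12 = 589.63 kip·ft.

M_n ≈ 590 kip·ft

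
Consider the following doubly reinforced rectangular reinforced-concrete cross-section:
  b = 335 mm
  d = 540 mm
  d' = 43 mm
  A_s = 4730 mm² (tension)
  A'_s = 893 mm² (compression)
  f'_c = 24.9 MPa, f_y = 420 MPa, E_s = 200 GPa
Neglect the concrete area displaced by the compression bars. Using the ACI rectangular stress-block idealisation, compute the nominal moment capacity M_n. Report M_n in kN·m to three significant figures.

Assume both tension and compression steel yield.
Net tension couple steel: A_s − A'_s = 3837 mm².
a = (A_s − A'_s) f_y / (0.85 f'_c b) = 1611540/(0.85 × 24.9 × 335) = 227.29 mm.
c = a/β₁ = 227.29/0.85 = 267.40 mm; ε'_s = 0.003(c − d')/c = 0.0025 ≥ f_y/E_s = 0.0021, so compression steel does yield.
M_n = (A_s − A'_s) f_y (d − a/2) + A'_s f_y (d − d') = [1611540 × (540 − 113.645) + 375060 × (540 − 43)] × 10⁻⁶ = 687.09 + 186.40 = 873.49 kN·m.

M_n ≈ 873 kN·m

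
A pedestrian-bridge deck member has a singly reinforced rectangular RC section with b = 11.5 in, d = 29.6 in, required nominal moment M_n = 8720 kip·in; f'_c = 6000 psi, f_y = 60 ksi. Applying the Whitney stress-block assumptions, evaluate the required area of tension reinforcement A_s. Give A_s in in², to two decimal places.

A_s ≈ 5.42 in²

From M_n = 0.85 f'_c a b (d − a/2):
a = d − √(d² − 2M_n/(0.85 f'_c b)) = 29.6 − √(29.6² − 2 × 8720/(0.85 × 6 × 11.5)) = 5.542 in.
A_s = 0.85 f'_c a b / f_y = 0.85 × 6 × 5.542 × 11.5 / 60 = 5.417 in².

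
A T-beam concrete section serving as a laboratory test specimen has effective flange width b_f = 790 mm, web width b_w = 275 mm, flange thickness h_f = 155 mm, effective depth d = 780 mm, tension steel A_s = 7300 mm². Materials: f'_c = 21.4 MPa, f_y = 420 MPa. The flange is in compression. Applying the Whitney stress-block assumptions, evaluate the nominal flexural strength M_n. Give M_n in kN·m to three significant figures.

Tension: T = A_s f_y = 7300 × 420 = 3066000 N.
Try a within the flange: a = T/(0.85 f'_c b_f) = 3066000/(0.85 × 21.4 × 790) = 213.36 mm.
a = 213.36 > h_f = 155 mm: the block extends into the web. Split into flange-overhang and web parts.
C_f = 0.85 f'_c (b_f − b_w) h_f = 0.85 × 21.4 × (790 − 275) × 155 = 1452017 N.
Remaining web compression depth: a_w = (T − C_f)/(0.85 f'_c b_w) = (3066000 − 1452017)/(0.85 × 21.4 × 275) = 322.65 mm.
M_n = C_f(d − h_f/2) + (T − C_f)(d − a_w/2) = 1452017 × (780 − 77.5) + 1613983 × (780 − 161.325) = 1020.04 + 998.53 = 2018.57 × 10⁶ N·mm.
M_n = 2018.57 kN·m.

M_n ≈ 2020 kN·m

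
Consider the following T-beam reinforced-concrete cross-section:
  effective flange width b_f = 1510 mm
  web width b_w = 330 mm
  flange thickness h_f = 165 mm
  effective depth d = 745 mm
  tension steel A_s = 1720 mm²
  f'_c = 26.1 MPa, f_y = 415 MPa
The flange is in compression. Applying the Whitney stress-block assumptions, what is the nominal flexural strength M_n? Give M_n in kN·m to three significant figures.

Tension: T = A_s f_y = 1720 × 415 = 713800 N.
Try a within the flange: a = T/(0.85 f'_c b_f) = 713800/(0.85 × 26.1 × 1510) = 21.31 mm.
Since a = 21.31 ≤ h_f = 165 mm, the stress block lies entirely in the flange; analyse as a rectangular beam of width b_f.
M_n = T(d − a/2) = 713800 × (745 − 10.655) = 524.18 × 10⁶ N·mm.
M_n = 524.18 kN·m.

M_n ≈ 524 kN·m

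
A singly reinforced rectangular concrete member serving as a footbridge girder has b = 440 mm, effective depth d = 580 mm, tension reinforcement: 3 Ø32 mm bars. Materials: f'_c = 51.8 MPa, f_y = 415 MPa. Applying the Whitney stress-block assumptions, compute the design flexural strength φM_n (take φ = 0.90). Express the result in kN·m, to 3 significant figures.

A_s = 3 × 804 = 2412 mm².
T = A_s f_y = 2412 × 415 = 1000980 N = 1000.98 kN.
From C = T: a = T/(0.85 f'_c b) = 1000980/(0.85 × 51.8 × 440) = 51.67 mm.
M_n = T(d − a/2) = 1000.98 kN × (580 − 25.835) mm = 554.71 kN·m.
φM_n = 0.90 × 554.71 = 499.24 kN·m.

φM_n ≈ 499 kN·m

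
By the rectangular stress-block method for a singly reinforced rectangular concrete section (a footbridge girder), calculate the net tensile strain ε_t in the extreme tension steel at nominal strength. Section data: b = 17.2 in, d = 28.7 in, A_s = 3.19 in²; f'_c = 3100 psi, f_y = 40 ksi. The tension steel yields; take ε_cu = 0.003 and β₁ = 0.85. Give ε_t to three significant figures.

a = A_s f_y/(0.85 f'_c b) = 2.815 in.
β₁ = 0.85, so c = a/β₁ = 2.815/0.85 = 3.312 in.
From the linear strain diagram with ε_cu = 0.003: ε_t = 0.003 (d − c)/c = 0.003 × (28.7 − 3.312)/3.312 = 0.0230.
Since ε_t ≥ 0.005, the section is tension-controlled.

ε_t ≈ 0.0230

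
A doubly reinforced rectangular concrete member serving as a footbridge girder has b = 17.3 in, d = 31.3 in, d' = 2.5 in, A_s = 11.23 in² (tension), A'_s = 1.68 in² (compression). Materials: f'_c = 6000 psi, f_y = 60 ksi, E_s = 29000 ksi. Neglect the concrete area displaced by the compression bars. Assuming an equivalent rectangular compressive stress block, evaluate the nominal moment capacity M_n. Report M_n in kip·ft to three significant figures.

M_n ≈ 1580 kip·ft

Assume both steels yield.
a = (A_s − A'_s) f_y/(0.85 f'_c b) = (11.23 − 1.68) × 60/(0.85 × 6 × 17.3) = 6.494 in.
c = a/β₁ = 6.494/0.75 = 8.659 in; ε'_s = 0.003(c − d')/c = 0.0021 ≥ ε_y = 0.0021, so the compression steel yields.
M_n = (A_s − A'_s) f_y (d − a/2) + A'_s f_y (d − d') = 573 × (31.3 − 3.247) + 100.8 × (31.3 − 2.5) = 16074.4 + 2903.0 = 18977.4 kip·in = 18977.4/12 = 1581.45 kip·ft.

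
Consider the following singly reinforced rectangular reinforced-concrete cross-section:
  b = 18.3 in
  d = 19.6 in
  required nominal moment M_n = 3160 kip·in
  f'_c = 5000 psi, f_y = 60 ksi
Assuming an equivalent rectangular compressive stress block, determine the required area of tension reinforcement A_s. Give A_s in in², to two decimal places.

From M_n = 0.85 f'_c a b (d − a/2):
a = d − √(d² − 2M_n/(0.85 f'_c b)) = 19.6 − √(19.6² − 2 × 3160/(0.85 × 5 × 18.3)) = 2.196 in.
A_s = 0.85 f'_c a b / f_y = 0.85 × 5 × 2.196 × 18.3 / 60 = 2.847 in².

A_s ≈ 2.85 in²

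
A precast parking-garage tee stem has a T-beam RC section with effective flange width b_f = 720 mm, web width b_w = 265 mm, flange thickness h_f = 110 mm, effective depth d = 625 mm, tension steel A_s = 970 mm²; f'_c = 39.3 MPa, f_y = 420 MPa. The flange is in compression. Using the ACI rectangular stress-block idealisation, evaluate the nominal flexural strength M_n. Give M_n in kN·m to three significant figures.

Tension: T = A_s f_y = 970 × 420 = 407400 N.
Try a within the flange: a = T/(0.85 f'_c b_f) = 407400/(0.85 × 39.3 × 720) = 16.94 mm.
Since a = 16.94 ≤ h_f = 110 mm, the stress block lies entirely in the flange; analyse as a rectangular beam of width b_f.
M_n = T(d − a/2) = 407400 × (625 − 8.47) = 251.17 × 10⁶ N·mm.
M_n = 251.17 kN·m.

M_n ≈ 251 kN·m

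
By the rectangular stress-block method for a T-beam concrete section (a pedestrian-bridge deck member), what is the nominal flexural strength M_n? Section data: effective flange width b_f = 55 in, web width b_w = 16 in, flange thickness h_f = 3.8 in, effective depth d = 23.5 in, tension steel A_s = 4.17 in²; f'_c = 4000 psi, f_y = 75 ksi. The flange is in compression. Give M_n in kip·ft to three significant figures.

Tension: T = A_s f_y = 4.17 × 75 = 312.75 kips.
Try a within the flange: a = T/(0.85 f'_c b_f) = 312.75/(0.85 × 4 × 55) = 1.672 in.
Since a = 1.672 ≤ h_f = 3.8 in, the stress block lies entirely in the flange; analyse as a rectangular beam of width b_f.
M_n = T(d − a/2) = 312.75 × (23.5 − 0.836) = 7088.2 kip·in.
M_n = 7088.2/12 = 590.68 kip·ft.

M_n ≈ 591 kip·ft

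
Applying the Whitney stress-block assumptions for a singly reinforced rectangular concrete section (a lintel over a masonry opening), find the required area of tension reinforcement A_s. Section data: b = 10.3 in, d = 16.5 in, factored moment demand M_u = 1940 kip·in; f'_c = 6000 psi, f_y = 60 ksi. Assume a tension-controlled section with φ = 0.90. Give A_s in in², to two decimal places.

A_s ≈ 2.37 in²

M_n = M_u/φ = 1940/0.90 = 2155.56 kip·in.
From M_n = 0.85 f'_c a b (d − a/2):
a = d − √(d² − 2M_n/(0.85 f'_c b)) = 16.5 − √(16.5² − 2 × 2155.56/(0.85 × 6 × 10.3)) = 2.709 in.
A_s = 0.85 f'_c a b / f_y = 0.85 × 6 × 2.709 × 10.3 / 60 = 2.372 in².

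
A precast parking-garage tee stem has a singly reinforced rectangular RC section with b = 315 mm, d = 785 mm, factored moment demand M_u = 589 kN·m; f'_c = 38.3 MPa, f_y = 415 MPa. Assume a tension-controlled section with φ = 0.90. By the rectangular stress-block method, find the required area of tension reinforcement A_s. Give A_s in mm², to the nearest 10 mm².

M_n = M_u/φ = 589/0.90 = 654.444 kN·m.
With M_n = 0.85 f'_c a b (d − a/2), solve the quadratic for a:
a = d − √(d² − 2M_n/(0.85 f'_c b)) = 785 − √(785² − 2 × 654.444×10⁶/(0.85 × 38.3 × 315)) = 86.01 mm.
A_s = 0.85 f'_c a b / f_y = 0.85 × 38.3 × 86.01 × 315 / 415 = 2125.3 mm².

A_s ≈ 2130 mm²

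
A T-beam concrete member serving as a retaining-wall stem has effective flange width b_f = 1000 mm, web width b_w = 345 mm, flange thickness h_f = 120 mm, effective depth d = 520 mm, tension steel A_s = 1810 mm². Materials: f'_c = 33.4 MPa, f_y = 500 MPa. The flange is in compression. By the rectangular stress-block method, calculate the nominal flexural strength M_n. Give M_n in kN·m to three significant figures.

M_n ≈ 456 kN·m

Tension: T = A_s f_y = 1810 × 500 = 905000 N.
Try a within the flange: a = T/(0.85 f'_c b_f) = 905000/(0.85 × 33.4 × 1000) = 31.88 mm.
Since a = 31.88 ≤ h_f = 120 mm, the stress block lies entirely in the flange; analyse as a rectangular beam of width b_f.
M_n = T(d − a/2) = 905000 × (520 − 15.94) = 456.17 × 10⁶ N·mm.
M_n = 456.17 kN·m.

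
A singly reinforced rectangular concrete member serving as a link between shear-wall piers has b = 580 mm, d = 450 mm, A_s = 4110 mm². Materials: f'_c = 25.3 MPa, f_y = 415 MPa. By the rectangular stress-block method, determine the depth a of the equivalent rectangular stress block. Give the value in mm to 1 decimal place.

a ≈ 136.7 mm

T = A_s f_y = 4110 × 415 = 1705650 N = 1705.65 kN.
Setting C = 0.85 f'_c a b equal to T: a = 1705650/(0.85 × 25.3 × 580) = 136.7 mm.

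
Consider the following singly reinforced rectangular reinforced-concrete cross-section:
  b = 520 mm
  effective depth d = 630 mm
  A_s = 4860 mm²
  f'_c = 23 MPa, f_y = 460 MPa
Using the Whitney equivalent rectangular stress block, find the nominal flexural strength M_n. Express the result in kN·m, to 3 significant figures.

T = A_s f_y = 4860 × 460 = 2235600 N = 2235.6 kN.
From C = T: a = T/(0.85 f'_c b) = 2235600/(0.85 × 23 × 520) = 219.91 mm.
M_n = T(d − a/2) = 2235.6 kN × (630 − 109.955) mm = 1162.61 kN·m.

M_n ≈ 1160 kN·m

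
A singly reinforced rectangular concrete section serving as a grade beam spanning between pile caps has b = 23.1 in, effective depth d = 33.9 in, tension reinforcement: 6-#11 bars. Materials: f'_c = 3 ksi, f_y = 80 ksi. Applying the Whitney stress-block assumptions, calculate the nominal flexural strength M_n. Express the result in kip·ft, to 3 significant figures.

M_n ≈ 1720 kip·ft

A_s = 6 × 1.56 = 9.36 in².
T = A_s f_y = 9.36 × 80 = 748.8 kips.
a = T/(0.85 f'_c b) = 748.8/(0.85 × 3 × 23.1) = 12.712 in.
M_n = T(d − a/2) = 748.8 × (33.9 − 6.356) = 20624.9 kip·in = 20624.9/12 = 1718.74 kip·ft.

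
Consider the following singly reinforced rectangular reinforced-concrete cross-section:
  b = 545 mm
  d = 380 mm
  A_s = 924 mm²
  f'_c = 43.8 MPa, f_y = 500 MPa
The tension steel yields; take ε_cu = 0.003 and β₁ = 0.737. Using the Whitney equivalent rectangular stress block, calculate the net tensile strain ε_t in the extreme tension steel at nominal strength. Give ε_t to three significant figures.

a = A_s f_y/(0.85 f'_c b) = 22.77 mm.
β₁ = 0.737, so c = a/β₁ = 22.77/0.737 = 30.90 mm.
From the linear strain diagram with ε_cu = 0.003: ε_t = 0.003 (d − c)/c = 0.003 × (380 − 30.90)/30.90 = 0.0339.
Since ε_t ≥ 0.005, the section is tension-controlled.

ε_t ≈ 0.0339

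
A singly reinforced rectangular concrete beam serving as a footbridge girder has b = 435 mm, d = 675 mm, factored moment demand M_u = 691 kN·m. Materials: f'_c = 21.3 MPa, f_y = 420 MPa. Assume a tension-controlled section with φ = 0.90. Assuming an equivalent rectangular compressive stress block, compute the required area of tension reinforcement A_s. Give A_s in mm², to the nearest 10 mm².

M_n = M_u/φ = 691/0.90 = 767.778 kN·m.
With M_n = 0.85 f'_c a b (d − a/2), solve the quadratic for a:
a = d − √(d² − 2M_n/(0.85 f'_c b)) = 675 − √(675² − 2 × 767.778×10⁶/(0.85 × 21.3 × 435)) = 164.46 mm.
A_s = 0.85 f'_c a b / f_y = 0.85 × 21.3 × 164.46 × 435 / 420 = 3083.9 mm².

A_s ≈ 3080 mm²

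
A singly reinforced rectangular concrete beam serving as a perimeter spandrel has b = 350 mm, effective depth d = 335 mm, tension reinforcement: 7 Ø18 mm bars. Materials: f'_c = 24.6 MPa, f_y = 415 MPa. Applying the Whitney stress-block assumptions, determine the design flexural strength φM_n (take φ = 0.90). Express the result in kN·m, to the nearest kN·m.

A_s = 7 × 254 = 1778 mm².
T = A_s f_y = 1778 × 415 = 737870 N = 737.87 kN.
From C = T: a = T/(0.85 f'_c b) = 737870/(0.85 × 24.6 × 350) = 100.82 mm.
M_n = T(d − a/2) = 737.87 kN × (335 − 50.41) mm = 209.99 kN·m.
φM_n = 0.90 × 209.99 = 188.99 kN·m.

φM_n ≈ 189 kN·m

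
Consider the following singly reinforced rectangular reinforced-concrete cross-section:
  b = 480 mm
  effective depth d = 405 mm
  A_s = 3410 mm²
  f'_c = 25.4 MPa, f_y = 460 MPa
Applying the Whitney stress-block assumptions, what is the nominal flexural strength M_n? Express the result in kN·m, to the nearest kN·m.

T = A_s f_y = 3410 × 460 = 1568600 N = 1568.6 kN.
From C = T: a = T/(0.85 f'_c b) = 1568600/(0.85 × 25.4 × 480) = 151.36 mm.
M_n = T(d − a/2) = 1568.6 kN × (405 − 75.68) mm = 516.57 kN·m.

M_n ≈ 517 kN·m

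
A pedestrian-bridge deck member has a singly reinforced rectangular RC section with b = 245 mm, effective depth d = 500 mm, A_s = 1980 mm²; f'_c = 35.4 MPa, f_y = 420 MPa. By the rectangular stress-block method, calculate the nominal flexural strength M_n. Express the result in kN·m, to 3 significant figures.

M_n ≈ 369 kN·m

T = A_s f_y = 1980 × 420 = 831600 N = 831.6 kN.
From C = T: a = T/(0.85 f'_c b) = 831600/(0.85 × 35.4 × 245) = 112.80 mm.
M_n = T(d − a/2) = 831.6 kN × (500 − 56.4) mm = 368.90 kN·m.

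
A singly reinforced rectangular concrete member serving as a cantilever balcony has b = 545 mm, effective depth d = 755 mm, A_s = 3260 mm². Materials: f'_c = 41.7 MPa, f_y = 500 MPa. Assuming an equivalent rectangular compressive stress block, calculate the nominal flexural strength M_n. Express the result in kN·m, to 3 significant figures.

M_n ≈ 1160 kN·m

T = A_s f_y = 3260 × 500 = 1630000 N = 1630 kN.
From C = T: a = T/(0.85 f'_c b) = 1630000/(0.85 × 41.7 × 545) = 84.38 mm.
M_n = T(d − a/2) = 1630 kN × (755 − 42.19) mm = 1161.88 kN·m.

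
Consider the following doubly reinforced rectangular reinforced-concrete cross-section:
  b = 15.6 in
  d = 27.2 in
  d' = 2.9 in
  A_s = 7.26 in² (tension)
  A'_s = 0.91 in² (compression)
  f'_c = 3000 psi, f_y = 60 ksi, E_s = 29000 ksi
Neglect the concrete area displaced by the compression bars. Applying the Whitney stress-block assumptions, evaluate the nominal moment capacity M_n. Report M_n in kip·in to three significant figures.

Assume both steels yield.
a = (A_s − A'_s) f_y/(0.85 f'_c b) = (7.26 − 0.91) × 60/(0.85 × 3 × 15.6) = 9.578 in.
c = a/β₁ = 9.578/0.85 = 11.268 in; ε'_s = 0.003(c − d')/c = 0.0022 ≥ ε_y = 0.0021, so the compression steel yields.
M_n = (A_s − A'_s) f_y (d − a/2) + A'_s f_y (d − d') = 381 × (27.2 − 4.789) + 54.6 × (27.2 − 2.9) = 8538.6 + 1326.8 = 9865.4 kip·in.

M_n ≈ 9870 kip·in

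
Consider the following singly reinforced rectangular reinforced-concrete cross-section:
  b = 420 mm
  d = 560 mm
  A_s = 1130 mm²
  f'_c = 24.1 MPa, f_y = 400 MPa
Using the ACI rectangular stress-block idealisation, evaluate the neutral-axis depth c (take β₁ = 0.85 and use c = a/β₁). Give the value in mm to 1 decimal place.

c ≈ 61.8 mm

T = A_s f_y = 1130 × 400 = 452000 N = 452 kN.
Setting C = 0.85 f'_c a b equal to T: a = 452000/(0.85 × 24.1 × 420) = 52.536 mm.
With β₁ = 0.85, c = a/β₁ = 52.536/0.85 = 61.8 mm.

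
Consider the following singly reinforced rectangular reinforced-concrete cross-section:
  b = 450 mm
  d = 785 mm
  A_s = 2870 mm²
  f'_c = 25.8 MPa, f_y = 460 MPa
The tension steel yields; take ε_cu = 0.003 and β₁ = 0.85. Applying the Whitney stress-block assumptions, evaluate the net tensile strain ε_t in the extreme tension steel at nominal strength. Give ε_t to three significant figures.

a = A_s f_y/(0.85 f'_c b) = 133.78 mm.
β₁ = 0.85, so c = a/β₁ = 133.78/0.85 = 157.39 mm.
From the linear strain diagram with ε_cu = 0.003: ε_t = 0.003 (d − c)/c = 0.003 × (785 − 157.39)/157.39 = 0.0120.
Since ε_t ≥ 0.005, the section is tension-controlled.

ε_t ≈ 0.0120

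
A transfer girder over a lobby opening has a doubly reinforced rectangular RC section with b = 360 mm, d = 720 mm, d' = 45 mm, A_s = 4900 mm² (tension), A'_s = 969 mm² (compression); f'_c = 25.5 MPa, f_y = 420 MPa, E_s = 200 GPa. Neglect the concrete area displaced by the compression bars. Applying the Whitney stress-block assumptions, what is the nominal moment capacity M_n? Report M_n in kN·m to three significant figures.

M_n ≈ 1290 kN·m

Assume both tension and compression steel yield.
Net tension couple steel: A_s − A'_s = 3931 mm².
a = (A_s − A'_s) f_y / (0.85 f'_c b) = 1651020/(0.85 × 25.5 × 360) = 211.59 mm.
c = a/β₁ = 211.59/0.85 = 248.93 mm; ε'_s = 0.003(c − d')/c = 0.0025 ≥ f_y/E_s = 0.0021, so compression steel does yield.
M_n = (A_s − A'_s) f_y (d − a/2) + A'_s f_y (d − d') = [1651020 × (720 − 105.795) + 406980 × (720 − 45)] × 10⁻⁶ = 1014.06 + 274.71 = 1288.77 kN·m.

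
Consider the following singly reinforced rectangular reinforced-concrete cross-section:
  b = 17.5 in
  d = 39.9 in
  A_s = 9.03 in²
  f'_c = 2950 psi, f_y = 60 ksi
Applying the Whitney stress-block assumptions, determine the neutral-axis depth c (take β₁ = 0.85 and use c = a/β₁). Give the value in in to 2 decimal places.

c ≈ 14.53 in

T = A_s f_y = 9.03 × 60 = 541.8 kips.
a = T/(0.85 f'_c b) = 541.8/(0.85 × 2.95 × 17.5) = 12.3470 in.
With β₁ = 0.85, c = a/β₁ = 12.3470/0.85 = 14.53 in.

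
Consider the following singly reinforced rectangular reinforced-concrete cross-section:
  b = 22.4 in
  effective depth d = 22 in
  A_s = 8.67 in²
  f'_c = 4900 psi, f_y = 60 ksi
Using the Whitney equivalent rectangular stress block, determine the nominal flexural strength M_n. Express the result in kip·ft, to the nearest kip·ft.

M_n ≈ 833 kip·ft

T = A_s f_y = 8.67 × 60 = 520.2 kips.
a = T/(0.85 f'_c b) = 520.2/(0.85 × 4.9 × 22.4) = 5.576 in.
M_n = T(d − a/2) = 520.2 × (22 − 2.788) = 9994.1 kip·in = 9994.1/12 = 832.84 kip·ft.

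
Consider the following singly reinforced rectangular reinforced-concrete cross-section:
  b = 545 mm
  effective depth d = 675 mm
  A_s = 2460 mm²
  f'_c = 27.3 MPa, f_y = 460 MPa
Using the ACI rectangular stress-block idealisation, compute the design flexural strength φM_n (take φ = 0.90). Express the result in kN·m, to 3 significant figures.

φM_n ≈ 642 kN·m

T = A_s f_y = 2460 × 460 = 1131600 N = 1131.6 kN.
From C = T: a = T/(0.85 f'_c b) = 1131600/(0.85 × 27.3 × 545) = 89.48 mm.
M_n = T(d − a/2) = 1131.6 kN × (675 − 44.74) mm = 713.20 kN·m.
φM_n = 0.90 × 713.20 = 641.88 kN·m.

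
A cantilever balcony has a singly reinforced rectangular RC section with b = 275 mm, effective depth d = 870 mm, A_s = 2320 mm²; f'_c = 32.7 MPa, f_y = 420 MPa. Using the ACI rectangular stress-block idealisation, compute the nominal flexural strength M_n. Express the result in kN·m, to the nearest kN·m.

T = A_s f_y = 2320 × 420 = 974400 N = 974.4 kN.
From C = T: a = T/(0.85 f'_c b) = 974400/(0.85 × 32.7 × 275) = 127.48 mm.
M_n = T(d − a/2) = 974.4 kN × (870 − 63.74) mm = 785.62 kN·m.

M_n ≈ 786 kN·m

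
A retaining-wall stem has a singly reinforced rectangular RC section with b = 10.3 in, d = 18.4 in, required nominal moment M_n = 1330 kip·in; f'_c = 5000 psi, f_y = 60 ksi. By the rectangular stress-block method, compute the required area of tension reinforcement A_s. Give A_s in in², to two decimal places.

From M_n = 0.85 f'_c a b (d − a/2):
a = d − √(d² − 2M_n/(0.85 f'_c b)) = 18.4 − √(18.4² − 2 × 1330/(0.85 × 5 × 10.3)) = 1.733 in.
A_s = 0.85 f'_c a b / f_y = 0.85 × 5 × 1.733 × 10.3 / 60 = 1.264 in².

A_s ≈ 1.26 in²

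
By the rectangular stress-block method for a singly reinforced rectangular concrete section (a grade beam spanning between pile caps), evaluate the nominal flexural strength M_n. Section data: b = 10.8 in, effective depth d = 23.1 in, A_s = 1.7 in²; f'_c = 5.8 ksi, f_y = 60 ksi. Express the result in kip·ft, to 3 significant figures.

M_n ≈ 188 kip·ft

T = A_s f_y = 1.7 × 60 = 102 kips.
a = T/(0.85 f'_c b) = 102/(0.85 × 5.8 × 10.8) = 1.916 in.
M_n = T(d − a/2) = 102 × (23.1 − 0.958) = 2258.5 kip·in = 2258.5/12 = 188.21 kip·ft.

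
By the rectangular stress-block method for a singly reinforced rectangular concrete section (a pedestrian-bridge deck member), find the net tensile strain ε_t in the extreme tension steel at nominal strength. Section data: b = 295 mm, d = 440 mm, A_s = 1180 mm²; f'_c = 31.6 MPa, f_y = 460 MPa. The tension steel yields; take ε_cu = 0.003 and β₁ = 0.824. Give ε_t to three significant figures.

a = A_s f_y/(0.85 f'_c b) = 68.50 mm.
β₁ = 0.824, so c = a/β₁ = 68.50/0.824 = 83.13 mm.
From the linear strain diagram with ε_cu = 0.003: ε_t = 0.003 (d − c)/c = 0.003 × (440 − 83.13)/83.13 = 0.0129.
Since ε_t ≥ 0.005, the section is tension-controlled.

ε_t ≈ 0.0129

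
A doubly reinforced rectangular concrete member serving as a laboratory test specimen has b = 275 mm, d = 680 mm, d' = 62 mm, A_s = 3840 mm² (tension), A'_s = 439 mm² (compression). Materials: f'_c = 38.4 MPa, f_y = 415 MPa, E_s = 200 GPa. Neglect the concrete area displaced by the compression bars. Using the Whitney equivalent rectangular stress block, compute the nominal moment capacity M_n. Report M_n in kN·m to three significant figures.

M_n ≈ 961 kN·m

Assume both tension and compression steel yield.
Net tension couple steel: A_s − A'_s = 3401 mm².
a = (A_s − A'_s) f_y / (0.85 f'_c b) = 1411415/(0.85 × 38.4 × 275) = 157.24 mm.
c = a/β₁ = 157.24/0.776 = 202.63 mm; ε'_s = 0.003(c − d')/c = 0.0021 ≥ f_y/E_s = 0.0021, so compression steel does yield.
M_n = (A_s − A'_s) f_y (d − a/2) + A'_s f_y (d − d') = [1411415 × (680 − 78.62) + 182185 × (680 − 62)] × 10⁻⁶ = 848.80 + 112.59 = 961.39 kN·m.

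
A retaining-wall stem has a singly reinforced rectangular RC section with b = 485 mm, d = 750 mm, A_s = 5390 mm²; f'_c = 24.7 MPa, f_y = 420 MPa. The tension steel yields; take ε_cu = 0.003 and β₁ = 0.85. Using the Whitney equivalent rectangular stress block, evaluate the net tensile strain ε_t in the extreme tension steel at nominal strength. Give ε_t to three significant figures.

ε_t ≈ 0.00560

a = A_s f_y/(0.85 f'_c b) = 222.32 mm.
β₁ = 0.85, so c = a/β₁ = 222.32/0.85 = 261.55 mm.
From the linear strain diagram with ε_cu = 0.003: ε_t = 0.003 (d − c)/c = 0.003 × (750 − 261.55)/261.55 = 0.00560.
Since ε_t ≥ 0.005, the section is tension-controlled.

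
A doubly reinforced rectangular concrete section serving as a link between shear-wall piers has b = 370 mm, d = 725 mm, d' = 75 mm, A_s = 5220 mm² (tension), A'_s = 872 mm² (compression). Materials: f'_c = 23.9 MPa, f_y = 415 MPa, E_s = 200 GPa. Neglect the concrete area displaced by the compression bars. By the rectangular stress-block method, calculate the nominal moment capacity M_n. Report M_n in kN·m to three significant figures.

M_n ≈ 1330 kN·m

Assume both tension and compression steel yield.
Net tension couple steel: A_s − A'_s = 4348 mm².
a = (A_s − A'_s) f_y / (0.85 f'_c b) = 1804420/(0.85 × 23.9 × 370) = 240.06 mm.
c = a/β₁ = 240.06/0.85 = 282.42 mm; ε'_s = 0.003(c − d')/c = 0.0022 ≥ f_y/E_s = 0.0021, so compression steel does yield.
M_n = (A_s − A'_s) f_y (d − a/2) + A'_s f_y (d − d') = [1804420 × (725 − 120.03) + 361880 × (725 − 75)] × 10⁻⁶ = 1091.62 + 235.22 = 1326.84 kN·m.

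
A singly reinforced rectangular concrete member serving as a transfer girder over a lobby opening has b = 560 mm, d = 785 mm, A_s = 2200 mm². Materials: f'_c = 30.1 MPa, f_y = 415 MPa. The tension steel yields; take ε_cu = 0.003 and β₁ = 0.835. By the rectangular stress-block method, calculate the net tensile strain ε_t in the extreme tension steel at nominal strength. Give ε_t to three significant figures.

a = A_s f_y/(0.85 f'_c b) = 63.72 mm.
β₁ = 0.835, so c = a/β₁ = 63.72/0.835 = 76.31 mm.
From the linear strain diagram with ε_cu = 0.003: ε_t = 0.003 (d − c)/c = 0.003 × (785 − 76.31)/76.31 = 0.0279.
Since ε_t ≥ 0.005, the section is tension-controlled.

ε_t ≈ 0.0279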